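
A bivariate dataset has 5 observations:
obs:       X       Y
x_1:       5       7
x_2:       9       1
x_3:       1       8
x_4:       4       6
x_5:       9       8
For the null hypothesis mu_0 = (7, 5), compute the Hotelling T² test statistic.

Step 1 — sample mean vector:
  mean(X) = (5 + 9 + 1 + 4 + 9) / 5 = 28/5 = 5.6
  mean(Y) = (7 + 1 + 8 + 6 + 8) / 5 = 30/5 = 6
  x̄ = (5.6, 6),  deviation x̄ - mu_0 = (5.6, 6) - (7, 5) = (-1.4, 1).

Step 2 — sample covariance matrix, S[i,j] = (1/(n-1)) · Σ_k (x_{k,i} - mean_i) · (x_{k,j} - mean_j), divisor n-1 = 4:
  S[X,X] = ((-0.6)·(-0.6) + (3.4)·(3.4) + (-4.6)·(-4.6) + (-1.6)·(-1.6) + (3.4)·(3.4)) / 4 = 47.2/4 = 11.8
  S[X,Y] = ((-0.6)·(1) + (3.4)·(-5) + (-4.6)·(2) + (-1.6)·(0) + (3.4)·(2)) / 4 = -20/4 = -5
  S[Y,Y] = ((1)·(1) + (-5)·(-5) + (2)·(2) + (0)·(0) + (2)·(2)) / 4 = 34/4 = 8.5
  S = [[11.8, -5],
 [-5, 8.5]].

Step 3 — invert S. det(S) = 11.8·8.5 - (-5)² = 75.3.
  S^{-1} = (1/det) · [[d, -b], [-b, a]] = [[0.1129, 0.0664],
 [0.0664, 0.1567]].

Step 4 — quadratic form (x̄ - mu_0)^T · S^{-1} · (x̄ - mu_0):
  S^{-1} · (x̄ - mu_0) = (-0.0916, 0.0637),
  (x̄ - mu_0)^T · [...] = (-1.4)·(-0.0916) + (1)·(0.0637) = 0.192.

Step 5 — scale by n: T² = 5 · 0.192 = 0.9602.

T² ≈ 0.9602


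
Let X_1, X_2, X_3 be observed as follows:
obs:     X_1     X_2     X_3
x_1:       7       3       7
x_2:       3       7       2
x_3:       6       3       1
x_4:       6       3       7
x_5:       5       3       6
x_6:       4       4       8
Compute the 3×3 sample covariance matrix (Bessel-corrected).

Step 1 — column means:
  mean(X_1) = (7 + 3 + 6 + 6 + 5 + 4) / 6 = 31/6 = 5.1667
  mean(X_2) = (3 + 7 + 3 + 3 + 3 + 4) / 6 = 23/6 = 3.8333
  mean(X_3) = (7 + 2 + 1 + 7 + 6 + 8) / 6 = 31/6 = 5.1667

Step 2 — sample covariance S[i,j] = (1/(n-1)) · Σ_k (x_{k,i} - mean_i) · (x_{k,j} - mean_j), with n-1 = 5.
  S[X_1,X_1] = ((1.8333)·(1.8333) + (-2.1667)·(-2.1667) + (0.8333)·(0.8333) + (0.8333)·(0.8333) + (-0.1667)·(-0.1667) + (-1.1667)·(-1.1667)) / 5 = 10.8333/5 = 2.1667
  S[X_1,X_2] = ((1.8333)·(-0.8333) + (-2.1667)·(3.1667) + (0.8333)·(-0.8333) + (0.8333)·(-0.8333) + (-0.1667)·(-0.8333) + (-1.1667)·(0.1667)) / 5 = -9.8333/5 = -1.9667
  S[X_1,X_3] = ((1.8333)·(1.8333) + (-2.1667)·(-3.1667) + (0.8333)·(-4.1667) + (0.8333)·(1.8333) + (-0.1667)·(0.8333) + (-1.1667)·(2.8333)) / 5 = 4.8333/5 = 0.9667
  S[X_2,X_2] = ((-0.8333)·(-0.8333) + (3.1667)·(3.1667) + (-0.8333)·(-0.8333) + (-0.8333)·(-0.8333) + (-0.8333)·(-0.8333) + (0.1667)·(0.1667)) / 5 = 12.8333/5 = 2.5667
  S[X_2,X_3] = ((-0.8333)·(1.8333) + (3.1667)·(-3.1667) + (-0.8333)·(-4.1667) + (-0.8333)·(1.8333) + (-0.8333)·(0.8333) + (0.1667)·(2.8333)) / 5 = -9.8333/5 = -1.9667
  S[X_3,X_3] = ((1.8333)·(1.8333) + (-3.1667)·(-3.1667) + (-4.1667)·(-4.1667) + (1.8333)·(1.8333) + (0.8333)·(0.8333) + (2.8333)·(2.8333)) / 5 = 42.8333/5 = 8.5667

S is symmetric (S[j,i] = S[i,j]). Assembling:

S = [[2.1667, -1.9667, 0.9667],
 [-1.9667, 2.5667, -1.9667],
 [0.9667, -1.9667, 8.5667]]


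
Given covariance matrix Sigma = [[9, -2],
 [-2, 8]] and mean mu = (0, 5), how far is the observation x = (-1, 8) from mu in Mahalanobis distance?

Step 1 — centre the observation: (x - mu) = (-1, 3).

Step 2 — invert Sigma. det(Sigma) = 9·8 - (-2)² = 68.
  Sigma^{-1} = (1/det) · [[d, -b], [-b, a]] = [[0.1176, 0.0294],
 [0.0294, 0.1324]].

Step 3 — form the quadratic (x - mu)^T · Sigma^{-1} · (x - mu):
  Sigma^{-1} · (x - mu) = (-0.0294, 0.3676).
  (x - mu)^T · [Sigma^{-1} · (x - mu)] = (-1)·(-0.0294) + (3)·(0.3676) = 1.1324.

Step 4 — take square root: d = √(1.1324) ≈ 1.0641.

d(x, mu) = √(1.1324) ≈ 1.0641


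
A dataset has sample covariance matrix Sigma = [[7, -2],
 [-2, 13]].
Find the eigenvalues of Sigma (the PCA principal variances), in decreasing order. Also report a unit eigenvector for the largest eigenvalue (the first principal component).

Step 1 — characteristic polynomial of 2×2 Sigma:
  det(Sigma - λI) = λ² - trace · λ + det = 0.
  trace = 7 + 13 = 20, det = 7·13 - (-2)² = 87.
Step 2 — discriminant:
  Δ = trace² - 4·det = 400 - 348 = 52.
Step 3 — eigenvalues:
  λ = (trace ± √Δ)/2 = (20 ± 7.2111)/2,
  λ_1 = 13.6056,  λ_2 = 6.3944.

Step 4 — unit eigenvector for λ_1: solve (Sigma - λ_1 I)v = 0. First row:
  (7 - 13.6056)·v_x + (-2)·v_y = 0, i.e. (-6.6056)·v_x + (-2)·v_y = 0,
  so v ∝ (b, λ_1 - a) = (-2, 6.6056); multiply by -1 so the first entry is positive: u = (2, -6.6056).
  ||u|| = √((2)² + (-6.6056)²) = √(47.6333) ≈ 6.9017,
  v_1 = u/||u|| ≈ (0.2898, -0.9571) (||v_1|| = 1).

λ_1 = 13.6056,  λ_2 = 6.3944;  v_1 ≈ (0.2898, -0.9571)


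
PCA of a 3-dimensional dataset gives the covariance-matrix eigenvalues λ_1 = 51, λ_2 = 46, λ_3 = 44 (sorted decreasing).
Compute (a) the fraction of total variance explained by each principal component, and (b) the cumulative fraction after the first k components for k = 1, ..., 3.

Step 1 — total variance = trace(Sigma) = Σ λ_i = 51 + 46 + 44 = 141.

Step 2 — fraction explained by component i = λ_i / Σ λ:
  PC1: 51/141 = 0.3617
  PC2: 46/141 = 0.3262
  PC3: 44/141 = 0.3121

Step 3 — cumulative fraction after k components = (λ_1 + ... + λ_k) / Σ λ:
  k = 1: 51/141 = 0.3617
  k = 2: (51 + 46)/141 = 97/141 = 0.6879
  k = 3: (51 + 46 + 44)/141 = 141/141 = 1

Summary (fraction, with percent):

explained: PC1 0.3617 (36.17%), PC2 0.3262 (32.62%), PC3 0.3121 (31.21%);  cumulative: 0.3617, 0.6879, 1


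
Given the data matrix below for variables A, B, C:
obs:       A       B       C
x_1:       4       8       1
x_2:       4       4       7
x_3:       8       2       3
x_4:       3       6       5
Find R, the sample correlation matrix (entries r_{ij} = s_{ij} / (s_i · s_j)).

Step 1 — column means:
  mean(A) = (4 + 4 + 8 + 3) / 4 = 19/4 = 4.75
  mean(B) = (8 + 4 + 2 + 6) / 4 = 20/4 = 5
  mean(C) = (1 + 7 + 3 + 5) / 4 = 16/4 = 4

Step 2 — sample variances and covariances s[i,j] = (1/(n-1)) · Σ_k (x_{k,i} - mean_i) · (x_{k,j} - mean_j), with n-1 = 3:
  s[A,A] = ((-0.75)·(-0.75) + (-0.75)·(-0.75) + (3.25)·(3.25) + (-1.75)·(-1.75)) / 3 = 14.75/3 = 4.9167
  s[A,B] = ((-0.75)·(3) + (-0.75)·(-1) + (3.25)·(-3) + (-1.75)·(1)) / 3 = -13/3 = -4.3333
  s[A,C] = ((-0.75)·(-3) + (-0.75)·(3) + (3.25)·(-1) + (-1.75)·(1)) / 3 = -5/3 = -1.6667
  s[B,B] = ((3)·(3) + (-1)·(-1) + (-3)·(-3) + (1)·(1)) / 3 = 20/3 = 6.6667
  s[B,C] = ((3)·(-3) + (-1)·(3) + (-3)·(-1) + (1)·(1)) / 3 = -8/3 = -2.6667
  s[C,C] = ((-3)·(-3) + (3)·(3) + (-1)·(-1) + (1)·(1)) / 3 = 20/3 = 6.6667
  Sample standard deviations s_i = √(s[i,i]):
  s(A) = √(4.9167) = 2.2174
  s(B) = √(6.6667) = 2.582
  s(C) = √(6.6667) = 2.582

Step 3 — r_{ij} = s_{ij} / (s_i · s_j):
  r[A,A] = 1 (diagonal).
  r[A,B] = -4.3333 / (2.2174 · 2.582) = -4.3333 / 5.7252 = -0.7569
  r[A,C] = -1.6667 / (2.2174 · 2.582) = -1.6667 / 5.7252 = -0.2911
  r[B,B] = 1 (diagonal).
  r[B,C] = -2.6667 / (2.582 · 2.582) = -2.6667 / 6.6667 = -0.4
  r[C,C] = 1 (diagonal).

R is symmetric with unit diagonal. Assembling:

R = [[1, -0.7569, -0.2911],
 [-0.7569, 1, -0.4],
 [-0.2911, -0.4, 1]]


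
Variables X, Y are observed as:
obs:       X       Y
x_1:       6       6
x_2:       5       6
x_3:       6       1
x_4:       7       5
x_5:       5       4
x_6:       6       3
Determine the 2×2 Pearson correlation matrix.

Step 1 — column means:
  mean(X) = (6 + 5 + 6 + 7 + 5 + 6) / 6 = 35/6 = 5.8333
  mean(Y) = (6 + 6 + 1 + 5 + 4 + 3) / 6 = 25/6 = 4.1667

Step 2 — sample variances and covariances s[i,j] = (1/(n-1)) · Σ_k (x_{k,i} - mean_i) · (x_{k,j} - mean_j), with n-1 = 5:
  s[X,X] = ((0.1667)·(0.1667) + (-0.8333)·(-0.8333) + (0.1667)·(0.1667) + (1.1667)·(1.1667) + (-0.8333)·(-0.8333) + (0.1667)·(0.1667)) / 5 = 2.8333/5 = 0.5667
  s[X,Y] = ((0.1667)·(1.8333) + (-0.8333)·(1.8333) + (0.1667)·(-3.1667) + (1.1667)·(0.8333) + (-0.8333)·(-0.1667) + (0.1667)·(-1.1667)) / 5 = -0.8333/5 = -0.1667
  s[Y,Y] = ((1.8333)·(1.8333) + (1.8333)·(1.8333) + (-3.1667)·(-3.1667) + (0.8333)·(0.8333) + (-0.1667)·(-0.1667) + (-1.1667)·(-1.1667)) / 5 = 18.8333/5 = 3.7667
  Sample standard deviations s_i = √(s[i,i]):
  s(X) = √(0.5667) = 0.7528
  s(Y) = √(3.7667) = 1.9408

Step 3 — r_{ij} = s_{ij} / (s_i · s_j):
  r[X,X] = 1 (diagonal).
  r[X,Y] = -0.1667 / (0.7528 · 1.9408) = -0.1667 / 1.461 = -0.1141
  r[Y,Y] = 1 (diagonal).

R is symmetric with unit diagonal. Assembling:

R = [[1, -0.1141],
 [-0.1141, 1]]


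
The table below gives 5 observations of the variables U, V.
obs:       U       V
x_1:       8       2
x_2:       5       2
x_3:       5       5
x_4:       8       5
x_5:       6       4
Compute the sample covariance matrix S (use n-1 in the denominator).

Step 1 — column means:
  mean(U) = (8 + 5 + 5 + 8 + 6) / 5 = 32/5 = 6.4
  mean(V) = (2 + 2 + 5 + 5 + 4) / 5 = 18/5 = 3.6

Step 2 — sample covariance S[i,j] = (1/(n-1)) · Σ_k (x_{k,i} - mean_i) · (x_{k,j} - mean_j), with n-1 = 4.
  S[U,U] = ((1.6)·(1.6) + (-1.4)·(-1.4) + (-1.4)·(-1.4) + (1.6)·(1.6) + (-0.4)·(-0.4)) / 4 = 9.2/4 = 2.3
  S[U,V] = ((1.6)·(-1.6) + (-1.4)·(-1.6) + (-1.4)·(1.4) + (1.6)·(1.4) + (-0.4)·(0.4)) / 4 = -0.2/4 = -0.05
  S[V,V] = ((-1.6)·(-1.6) + (-1.6)·(-1.6) + (1.4)·(1.4) + (1.4)·(1.4) + (0.4)·(0.4)) / 4 = 9.2/4 = 2.3

S is symmetric (S[j,i] = S[i,j]). Assembling:

S = [[2.3, -0.05],
 [-0.05, 2.3]]


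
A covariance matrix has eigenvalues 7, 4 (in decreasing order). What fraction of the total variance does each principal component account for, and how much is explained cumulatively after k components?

Step 1 — total variance = trace(Sigma) = Σ λ_i = 7 + 4 = 11.

Step 2 — fraction explained by component i = λ_i / Σ λ:
  PC1: 7/11 = 0.6364
  PC2: 4/11 = 0.3636

Step 3 — cumulative fraction after k components = (λ_1 + ... + λ_k) / Σ λ:
  k = 1: 7/11 = 0.6364
  k = 2: (7 + 4)/11 = 11/11 = 1

Summary (fraction, with percent):

explained: PC1 0.6364 (63.64%), PC2 0.3636 (36.36%);  cumulative: 0.6364, 1


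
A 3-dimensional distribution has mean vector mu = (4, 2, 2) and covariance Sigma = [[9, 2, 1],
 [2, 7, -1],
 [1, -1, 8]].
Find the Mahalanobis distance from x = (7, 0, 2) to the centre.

Step 1 — centre the observation: (x - mu) = (3, -2, 0).

Step 2 — invert Sigma (cofactor / det for 3×3, or solve directly):
  Sigma^{-1} = [[0.1217, -0.0376, -0.0199],
 [-0.0376, 0.1571, 0.0243],
 [-0.0199, 0.0243, 0.1305]].

Step 3 — form the quadratic (x - mu)^T · Sigma^{-1} · (x - mu):
  Sigma^{-1} · (x - mu) = (0.4403, -0.427, -0.1084).
  (x - mu)^T · [Sigma^{-1} · (x - mu)] = (3)·(0.4403) + (-2)·(-0.427) + (0)·(-0.1084) = 2.1748.

Step 4 — take square root: d = √(2.1748) ≈ 1.4747.

d(x, mu) = √(2.1748) ≈ 1.4747


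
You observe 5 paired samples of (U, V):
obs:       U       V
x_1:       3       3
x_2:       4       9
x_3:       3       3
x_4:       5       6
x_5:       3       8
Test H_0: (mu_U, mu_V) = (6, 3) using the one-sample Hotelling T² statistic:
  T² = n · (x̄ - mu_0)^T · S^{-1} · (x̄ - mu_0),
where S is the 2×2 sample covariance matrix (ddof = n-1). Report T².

Step 1 — sample mean vector:
  mean(U) = (3 + 4 + 3 + 5 + 3) / 5 = 18/5 = 3.6
  mean(V) = (3 + 9 + 3 + 6 + 8) / 5 = 29/5 = 5.8
  x̄ = (3.6, 5.8),  deviation x̄ - mu_0 = (3.6, 5.8) - (6, 3) = (-2.4, 2.8).

Step 2 — sample covariance matrix, S[i,j] = (1/(n-1)) · Σ_k (x_{k,i} - mean_i) · (x_{k,j} - mean_j), divisor n-1 = 4:
  S[U,U] = ((-0.6)·(-0.6) + (0.4)·(0.4) + (-0.6)·(-0.6) + (1.4)·(1.4) + (-0.6)·(-0.6)) / 4 = 3.2/4 = 0.8
  S[U,V] = ((-0.6)·(-2.8) + (0.4)·(3.2) + (-0.6)·(-2.8) + (1.4)·(0.2) + (-0.6)·(2.2)) / 4 = 3.6/4 = 0.9
  S[V,V] = ((-2.8)·(-2.8) + (3.2)·(3.2) + (-2.8)·(-2.8) + (0.2)·(0.2) + (2.2)·(2.2)) / 4 = 30.8/4 = 7.7
  S = [[0.8, 0.9],
 [0.9, 7.7]].

Step 3 — invert S. det(S) = 0.8·7.7 - (0.9)² = 5.35.
  S^{-1} = (1/det) · [[d, -b], [-b, a]] = [[1.4393, -0.1682],
 [-0.1682, 0.1495]].

Step 4 — quadratic form (x̄ - mu_0)^T · S^{-1} · (x̄ - mu_0):
  S^{-1} · (x̄ - mu_0) = (-3.9252, 0.8224),
  (x̄ - mu_0)^T · [...] = (-2.4)·(-3.9252) + (2.8)·(0.8224) = 11.7234.

Step 5 — scale by n: T² = 5 · 11.7234 = 58.6168.

T² ≈ 58.6168


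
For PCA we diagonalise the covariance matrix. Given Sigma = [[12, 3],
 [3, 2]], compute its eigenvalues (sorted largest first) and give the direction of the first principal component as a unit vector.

Step 1 — characteristic polynomial of 2×2 Sigma:
  det(Sigma - λI) = λ² - trace · λ + det = 0.
  trace = 12 + 2 = 14, det = 12·2 - (3)² = 15.
Step 2 — discriminant:
  Δ = trace² - 4·det = 196 - 60 = 136.
Step 3 — eigenvalues:
  λ = (trace ± √Δ)/2 = (14 ± 11.6619)/2,
  λ_1 = 12.831,  λ_2 = 1.169.

Step 4 — unit eigenvector for λ_1: solve (Sigma - λ_1 I)v = 0. First row:
  (12 - 12.831)·v_x + (3)·v_y = 0, i.e. (-0.831)·v_x + (3)·v_y = 0,
  so v ∝ (b, λ_1 - a) = (3, 0.831) = u.
  ||u|| = √((3)² + (0.831)²) = √(9.6905) ≈ 3.113,
  v_1 = u/||u|| ≈ (0.9637, 0.2669) (||v_1|| = 1).

λ_1 = 12.831,  λ_2 = 1.169;  v_1 ≈ (0.9637, 0.2669)


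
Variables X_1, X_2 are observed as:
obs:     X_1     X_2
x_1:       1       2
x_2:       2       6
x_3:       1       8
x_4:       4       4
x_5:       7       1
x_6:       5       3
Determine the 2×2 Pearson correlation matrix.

Step 1 — column means:
  mean(X_1) = (1 + 2 + 1 + 4 + 7 + 5) / 6 = 20/6 = 3.3333
  mean(X_2) = (2 + 6 + 8 + 4 + 1 + 3) / 6 = 24/6 = 4

Step 2 — sample variances and covariances s[i,j] = (1/(n-1)) · Σ_k (x_{k,i} - mean_i) · (x_{k,j} - mean_j), with n-1 = 5:
  s[X_1,X_1] = ((-2.3333)·(-2.3333) + (-1.3333)·(-1.3333) + (-2.3333)·(-2.3333) + (0.6667)·(0.6667) + (3.6667)·(3.6667) + (1.6667)·(1.6667)) / 5 = 29.3333/5 = 5.8667
  s[X_1,X_2] = ((-2.3333)·(-2) + (-1.3333)·(2) + (-2.3333)·(4) + (0.6667)·(0) + (3.6667)·(-3) + (1.6667)·(-1)) / 5 = -20/5 = -4
  s[X_2,X_2] = ((-2)·(-2) + (2)·(2) + (4)·(4) + (0)·(0) + (-3)·(-3) + (-1)·(-1)) / 5 = 34/5 = 6.8
  Sample standard deviations s_i = √(s[i,i]):
  s(X_1) = √(5.8667) = 2.4221
  s(X_2) = √(6.8) = 2.6077

Step 3 — r_{ij} = s_{ij} / (s_i · s_j):
  r[X_1,X_1] = 1 (diagonal).
  r[X_1,X_2] = -4 / (2.4221 · 2.6077) = -4 / 6.3161 = -0.6333
  r[X_2,X_2] = 1 (diagonal).

R is symmetric with unit diagonal. Assembling:

R = [[1, -0.6333],
 [-0.6333, 1]]


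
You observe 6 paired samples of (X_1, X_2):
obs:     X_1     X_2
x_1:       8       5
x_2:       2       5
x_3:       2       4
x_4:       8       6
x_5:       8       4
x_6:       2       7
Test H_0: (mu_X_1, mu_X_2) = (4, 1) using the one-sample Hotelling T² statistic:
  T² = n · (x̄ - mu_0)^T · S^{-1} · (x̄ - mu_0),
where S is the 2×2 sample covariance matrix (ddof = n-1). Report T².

Step 1 — sample mean vector:
  mean(X_1) = (8 + 2 + 2 + 8 + 8 + 2) / 6 = 30/6 = 5
  mean(X_2) = (5 + 5 + 4 + 6 + 4 + 7) / 6 = 31/6 = 5.1667
  x̄ = (5, 5.1667),  deviation x̄ - mu_0 = (5, 5.1667) - (4, 1) = (1, 4.1667).

Step 2 — sample covariance matrix, S[i,j] = (1/(n-1)) · Σ_k (x_{k,i} - mean_i) · (x_{k,j} - mean_j), divisor n-1 = 5:
  S[X_1,X_1] = ((3)·(3) + (-3)·(-3) + (-3)·(-3) + (3)·(3) + (3)·(3) + (-3)·(-3)) / 5 = 54/5 = 10.8
  S[X_1,X_2] = ((3)·(-0.1667) + (-3)·(-0.1667) + (-3)·(-1.1667) + (3)·(0.8333) + (3)·(-1.1667) + (-3)·(1.8333)) / 5 = -3/5 = -0.6
  S[X_2,X_2] = ((-0.1667)·(-0.1667) + (-0.1667)·(-0.1667) + (-1.1667)·(-1.1667) + (0.8333)·(0.8333) + (-1.1667)·(-1.1667) + (1.8333)·(1.8333)) / 5 = 6.8333/5 = 1.3667
  S = [[10.8, -0.6],
 [-0.6, 1.3667]].

Step 3 — invert S. det(S) = 10.8·1.3667 - (-0.6)² = 14.4.
  S^{-1} = (1/det) · [[d, -b], [-b, a]] = [[0.0949, 0.0417],
 [0.0417, 0.75]].

Step 4 — quadratic form (x̄ - mu_0)^T · S^{-1} · (x̄ - mu_0):
  S^{-1} · (x̄ - mu_0) = (0.2685, 3.1667),
  (x̄ - mu_0)^T · [...] = (1)·(0.2685) + (4.1667)·(3.1667) = 13.463.

Step 5 — scale by n: T² = 6 · 13.463 = 80.7778.

T² ≈ 80.7778


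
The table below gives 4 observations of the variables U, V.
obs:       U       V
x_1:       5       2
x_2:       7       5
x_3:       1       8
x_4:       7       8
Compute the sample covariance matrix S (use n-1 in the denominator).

Step 1 — column means:
  mean(U) = (5 + 7 + 1 + 7) / 4 = 20/4 = 5
  mean(V) = (2 + 5 + 8 + 8) / 4 = 23/4 = 5.75

Step 2 — sample covariance S[i,j] = (1/(n-1)) · Σ_k (x_{k,i} - mean_i) · (x_{k,j} - mean_j), with n-1 = 3.
  S[U,U] = ((0)·(0) + (2)·(2) + (-4)·(-4) + (2)·(2)) / 3 = 24/3 = 8
  S[U,V] = ((0)·(-3.75) + (2)·(-0.75) + (-4)·(2.25) + (2)·(2.25)) / 3 = -6/3 = -2
  S[V,V] = ((-3.75)·(-3.75) + (-0.75)·(-0.75) + (2.25)·(2.25) + (2.25)·(2.25)) / 3 = 24.75/3 = 8.25

S is symmetric (S[j,i] = S[i,j]). Assembling:

S = [[8, -2],
 [-2, 8.25]]


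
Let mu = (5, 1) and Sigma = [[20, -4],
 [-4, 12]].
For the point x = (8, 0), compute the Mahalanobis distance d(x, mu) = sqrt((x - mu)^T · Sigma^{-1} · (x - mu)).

Step 1 — centre the observation: (x - mu) = (3, -1).

Step 2 — invert Sigma. det(Sigma) = 20·12 - (-4)² = 224.
  Sigma^{-1} = (1/det) · [[d, -b], [-b, a]] = [[0.0536, 0.0179],
 [0.0179, 0.0893]].

Step 3 — form the quadratic (x - mu)^T · Sigma^{-1} · (x - mu):
  Sigma^{-1} · (x - mu) = (0.1429, -0.0357).
  (x - mu)^T · [Sigma^{-1} · (x - mu)] = (3)·(0.1429) + (-1)·(-0.0357) = 0.4643.

Step 4 — take square root: d = √(0.4643) ≈ 0.6814.

d(x, mu) = √(0.4643) ≈ 0.6814


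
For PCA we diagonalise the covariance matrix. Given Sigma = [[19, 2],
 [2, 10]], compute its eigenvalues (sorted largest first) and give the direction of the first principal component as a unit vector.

Step 1 — characteristic polynomial of 2×2 Sigma:
  det(Sigma - λI) = λ² - trace · λ + det = 0.
  trace = 19 + 10 = 29, det = 19·10 - (2)² = 186.
Step 2 — discriminant:
  Δ = trace² - 4·det = 841 - 744 = 97.
Step 3 — eigenvalues:
  λ = (trace ± √Δ)/2 = (29 ± 9.8489)/2,
  λ_1 = 19.4244,  λ_2 = 9.5756.

Step 4 — unit eigenvector for λ_1: solve (Sigma - λ_1 I)v = 0. First row:
  (19 - 19.4244)·v_x + (2)·v_y = 0, i.e. (-0.4244)·v_x + (2)·v_y = 0,
  so v ∝ (b, λ_1 - a) = (2, 0.4244) = u.
  ||u|| = √((2)² + (0.4244)²) = √(4.1801) ≈ 2.0445,
  v_1 = u/||u|| ≈ (0.9782, 0.2076) (||v_1|| = 1).

λ_1 = 19.4244,  λ_2 = 9.5756;  v_1 ≈ (0.9782, 0.2076)


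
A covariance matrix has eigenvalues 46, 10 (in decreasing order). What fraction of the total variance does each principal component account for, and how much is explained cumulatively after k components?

Step 1 — total variance = trace(Sigma) = Σ λ_i = 46 + 10 = 56.

Step 2 — fraction explained by component i = λ_i / Σ λ:
  PC1: 46/56 = 0.8214
  PC2: 10/56 = 0.1786

Step 3 — cumulative fraction after k components = (λ_1 + ... + λ_k) / Σ λ:
  k = 1: 46/56 = 0.8214
  k = 2: (46 + 10)/56 = 56/56 = 1

Summary (fraction, with percent):

explained: PC1 0.8214 (82.14%), PC2 0.1786 (17.86%);  cumulative: 0.8214, 1


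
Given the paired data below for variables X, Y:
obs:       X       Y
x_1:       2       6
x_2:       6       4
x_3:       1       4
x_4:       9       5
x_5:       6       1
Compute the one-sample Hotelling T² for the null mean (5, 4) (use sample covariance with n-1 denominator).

Step 1 — sample mean vector:
  mean(X) = (2 + 6 + 1 + 9 + 6) / 5 = 24/5 = 4.8
  mean(Y) = (6 + 4 + 4 + 5 + 1) / 5 = 20/5 = 4
  x̄ = (4.8, 4),  deviation x̄ - mu_0 = (4.8, 4) - (5, 4) = (-0.2, 0).

Step 2 — sample covariance matrix, S[i,j] = (1/(n-1)) · Σ_k (x_{k,i} - mean_i) · (x_{k,j} - mean_j), divisor n-1 = 4:
  S[X,X] = ((-2.8)·(-2.8) + (1.2)·(1.2) + (-3.8)·(-3.8) + (4.2)·(4.2) + (1.2)·(1.2)) / 4 = 42.8/4 = 10.7
  S[X,Y] = ((-2.8)·(2) + (1.2)·(0) + (-3.8)·(0) + (4.2)·(1) + (1.2)·(-3)) / 4 = -5/4 = -1.25
  S[Y,Y] = ((2)·(2) + (0)·(0) + (0)·(0) + (1)·(1) + (-3)·(-3)) / 4 = 14/4 = 3.5
  S = [[10.7, -1.25],
 [-1.25, 3.5]].

Step 3 — invert S. det(S) = 10.7·3.5 - (-1.25)² = 35.8875.
  S^{-1} = (1/det) · [[d, -b], [-b, a]] = [[0.0975, 0.0348],
 [0.0348, 0.2982]].

Step 4 — quadratic form (x̄ - mu_0)^T · S^{-1} · (x̄ - mu_0):
  S^{-1} · (x̄ - mu_0) = (-0.0195, -0.007),
  (x̄ - mu_0)^T · [...] = (-0.2)·(-0.0195) + (0)·(-0.007) = 0.0039.

Step 5 — scale by n: T² = 5 · 0.0039 = 0.0195.

T² ≈ 0.0195


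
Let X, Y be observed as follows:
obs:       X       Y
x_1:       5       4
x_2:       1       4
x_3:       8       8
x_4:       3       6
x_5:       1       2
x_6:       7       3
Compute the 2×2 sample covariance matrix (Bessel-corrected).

Step 1 — column means:
  mean(X) = (5 + 1 + 8 + 3 + 1 + 7) / 6 = 25/6 = 4.1667
  mean(Y) = (4 + 4 + 8 + 6 + 2 + 3) / 6 = 27/6 = 4.5

Step 2 — sample covariance S[i,j] = (1/(n-1)) · Σ_k (x_{k,i} - mean_i) · (x_{k,j} - mean_j), with n-1 = 5.
  S[X,X] = ((0.8333)·(0.8333) + (-3.1667)·(-3.1667) + (3.8333)·(3.8333) + (-1.1667)·(-1.1667) + (-3.1667)·(-3.1667) + (2.8333)·(2.8333)) / 5 = 44.8333/5 = 8.9667
  S[X,Y] = ((0.8333)·(-0.5) + (-3.1667)·(-0.5) + (3.8333)·(3.5) + (-1.1667)·(1.5) + (-3.1667)·(-2.5) + (2.8333)·(-1.5)) / 5 = 16.5/5 = 3.3
  S[Y,Y] = ((-0.5)·(-0.5) + (-0.5)·(-0.5) + (3.5)·(3.5) + (1.5)·(1.5) + (-2.5)·(-2.5) + (-1.5)·(-1.5)) / 5 = 23.5/5 = 4.7

S is symmetric (S[j,i] = S[i,j]). Assembling:

S = [[8.9667, 3.3],
 [3.3, 4.7]]


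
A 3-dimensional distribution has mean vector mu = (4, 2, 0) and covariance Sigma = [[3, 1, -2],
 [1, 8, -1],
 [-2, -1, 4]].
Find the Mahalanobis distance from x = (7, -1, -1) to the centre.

Step 1 — centre the observation: (x - mu) = (3, -3, -1).

Step 2 — invert Sigma (cofactor / det for 3×3, or solve directly):
  Sigma^{-1} = [[0.5082, -0.0328, 0.2459],
 [-0.0328, 0.1311, 0.0164],
 [0.2459, 0.0164, 0.377]].

Step 3 — form the quadratic (x - mu)^T · Sigma^{-1} · (x - mu):
  Sigma^{-1} · (x - mu) = (1.377, -0.5082, 0.3115).
  (x - mu)^T · [Sigma^{-1} · (x - mu)] = (3)·(1.377) + (-3)·(-0.5082) + (-1)·(0.3115) = 5.3443.

Step 4 — take square root: d = √(5.3443) ≈ 2.3118.

d(x, mu) = √(5.3443) ≈ 2.3118


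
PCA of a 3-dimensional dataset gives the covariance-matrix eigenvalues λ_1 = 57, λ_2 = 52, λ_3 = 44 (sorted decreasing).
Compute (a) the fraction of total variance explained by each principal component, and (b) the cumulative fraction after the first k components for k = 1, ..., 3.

Step 1 — total variance = trace(Sigma) = Σ λ_i = 57 + 52 + 44 = 153.

Step 2 — fraction explained by component i = λ_i / Σ λ:
  PC1: 57/153 = 0.3725
  PC2: 52/153 = 0.3399
  PC3: 44/153 = 0.2876

Step 3 — cumulative fraction after k components = (λ_1 + ... + λ_k) / Σ λ:
  k = 1: 57/153 = 0.3725
  k = 2: (57 + 52)/153 = 109/153 = 0.7124
  k = 3: (57 + 52 + 44)/153 = 153/153 = 1

Summary (fraction, with percent):

explained: PC1 0.3725 (37.25%), PC2 0.3399 (33.99%), PC3 0.2876 (28.76%);  cumulative: 0.3725, 0.7124, 1


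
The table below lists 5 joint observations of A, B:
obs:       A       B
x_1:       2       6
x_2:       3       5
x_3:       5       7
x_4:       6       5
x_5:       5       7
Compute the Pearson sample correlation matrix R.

Step 1 — column means:
  mean(A) = (2 + 3 + 5 + 6 + 5) / 5 = 21/5 = 4.2
  mean(B) = (6 + 5 + 7 + 5 + 7) / 5 = 30/5 = 6

Step 2 — sample variances and covariances s[i,j] = (1/(n-1)) · Σ_k (x_{k,i} - mean_i) · (x_{k,j} - mean_j), with n-1 = 4:
  s[A,A] = ((-2.2)·(-2.2) + (-1.2)·(-1.2) + (0.8)·(0.8) + (1.8)·(1.8) + (0.8)·(0.8)) / 4 = 10.8/4 = 2.7
  s[A,B] = ((-2.2)·(0) + (-1.2)·(-1) + (0.8)·(1) + (1.8)·(-1) + (0.8)·(1)) / 4 = 1/4 = 0.25
  s[B,B] = ((0)·(0) + (-1)·(-1) + (1)·(1) + (-1)·(-1) + (1)·(1)) / 4 = 4/4 = 1
  Sample standard deviations s_i = √(s[i,i]):
  s(A) = √(2.7) = 1.6432
  s(B) = √(1) = 1

Step 3 — r_{ij} = s_{ij} / (s_i · s_j):
  r[A,A] = 1 (diagonal).
  r[A,B] = 0.25 / (1.6432 · 1) = 0.25 / 1.6432 = 0.1521
  r[B,B] = 1 (diagonal).

R is symmetric with unit diagonal. Assembling:

R = [[1, 0.1521],
 [0.1521, 1]]


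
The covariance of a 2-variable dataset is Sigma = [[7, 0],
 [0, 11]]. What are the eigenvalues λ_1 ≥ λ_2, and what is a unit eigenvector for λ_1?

Step 1 — characteristic polynomial of 2×2 Sigma:
  det(Sigma - λI) = λ² - trace · λ + det = 0.
  trace = 7 + 11 = 18, det = 7·11 - (0)² = 77.
Step 2 — discriminant:
  Δ = trace² - 4·det = 324 - 308 = 16.
Step 3 — eigenvalues:
  λ = (trace ± √Δ)/2 = (18 ± 4)/2,
  λ_1 = 11,  λ_2 = 7.

Step 4 — unit eigenvector for λ_1: Sigma is diagonal, so its eigenvectors are the coordinate axes. λ_1 = 11 is the diagonal entry on the second coordinate axis, hence
  v_1 = (0, 1) (||v_1|| = 1).

λ_1 = 11,  λ_2 = 7;  v_1 ≈ (0, 1)


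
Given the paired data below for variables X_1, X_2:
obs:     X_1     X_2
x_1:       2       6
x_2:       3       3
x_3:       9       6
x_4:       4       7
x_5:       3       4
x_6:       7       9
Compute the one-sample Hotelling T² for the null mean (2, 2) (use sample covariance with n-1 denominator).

Step 1 — sample mean vector:
  mean(X_1) = (2 + 3 + 9 + 4 + 3 + 7) / 6 = 28/6 = 4.6667
  mean(X_2) = (6 + 3 + 6 + 7 + 4 + 9) / 6 = 35/6 = 5.8333
  x̄ = (4.6667, 5.8333),  deviation x̄ - mu_0 = (4.6667, 5.8333) - (2, 2) = (2.6667, 3.8333).

Step 2 — sample covariance matrix, S[i,j] = (1/(n-1)) · Σ_k (x_{k,i} - mean_i) · (x_{k,j} - mean_j), divisor n-1 = 5:
  S[X_1,X_1] = ((-2.6667)·(-2.6667) + (-1.6667)·(-1.6667) + (4.3333)·(4.3333) + (-0.6667)·(-0.6667) + (-1.6667)·(-1.6667) + (2.3333)·(2.3333)) / 5 = 37.3333/5 = 7.4667
  S[X_1,X_2] = ((-2.6667)·(0.1667) + (-1.6667)·(-2.8333) + (4.3333)·(0.1667) + (-0.6667)·(1.1667) + (-1.6667)·(-1.8333) + (2.3333)·(3.1667)) / 5 = 14.6667/5 = 2.9333
  S[X_2,X_2] = ((0.1667)·(0.1667) + (-2.8333)·(-2.8333) + (0.1667)·(0.1667) + (1.1667)·(1.1667) + (-1.8333)·(-1.8333) + (3.1667)·(3.1667)) / 5 = 22.8333/5 = 4.5667
  S = [[7.4667, 2.9333],
 [2.9333, 4.5667]].

Step 3 — invert S. det(S) = 7.4667·4.5667 - (2.9333)² = 25.4933.
  S^{-1} = (1/det) · [[d, -b], [-b, a]] = [[0.1791, -0.1151],
 [-0.1151, 0.2929]].

Step 4 — quadratic form (x̄ - mu_0)^T · S^{-1} · (x̄ - mu_0):
  S^{-1} · (x̄ - mu_0) = (0.0366, 0.8159),
  (x̄ - mu_0)^T · [...] = (2.6667)·(0.0366) + (3.8333)·(0.8159) = 3.2252.

Step 5 — scale by n: T² = 6 · 3.2252 = 19.3515.

T² ≈ 19.3515


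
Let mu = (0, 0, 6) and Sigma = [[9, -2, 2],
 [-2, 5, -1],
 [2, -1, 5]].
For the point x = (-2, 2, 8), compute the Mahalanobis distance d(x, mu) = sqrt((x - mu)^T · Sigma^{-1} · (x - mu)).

Step 1 — centre the observation: (x - mu) = (-2, 2, 2).

Step 2 — invert Sigma (cofactor / det for 3×3, or solve directly):
  Sigma^{-1} = [[0.1304, 0.0435, -0.0435],
 [0.0435, 0.2228, 0.0272],
 [-0.0435, 0.0272, 0.2228]].

Step 3 — form the quadratic (x - mu)^T · Sigma^{-1} · (x - mu):
  Sigma^{-1} · (x - mu) = (-0.2609, 0.413, 0.587).
  (x - mu)^T · [Sigma^{-1} · (x - mu)] = (-2)·(-0.2609) + (2)·(0.413) + (2)·(0.587) = 2.5217.

Step 4 — take square root: d = √(2.5217) ≈ 1.588.

d(x, mu) = √(2.5217) ≈ 1.588


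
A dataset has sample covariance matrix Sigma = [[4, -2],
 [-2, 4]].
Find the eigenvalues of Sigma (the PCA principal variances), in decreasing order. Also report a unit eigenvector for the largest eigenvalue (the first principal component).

Step 1 — characteristic polynomial of 2×2 Sigma:
  det(Sigma - λI) = λ² - trace · λ + det = 0.
  trace = 4 + 4 = 8, det = 4·4 - (-2)² = 12.
Step 2 — discriminant:
  Δ = trace² - 4·det = 64 - 48 = 16.
Step 3 — eigenvalues:
  λ = (trace ± √Δ)/2 = (8 ± 4)/2,
  λ_1 = 6,  λ_2 = 2.

Step 4 — unit eigenvector for λ_1: solve (Sigma - λ_1 I)v = 0. First row:
  (4 - 6)·v_x + (-2)·v_y = 0, i.e. (-2)·v_x + (-2)·v_y = 0,
  so v ∝ (b, λ_1 - a) = (-2, 2); multiply by -1 so the first entry is positive: u = (2, -2).
  ||u|| = √((2)² + (-2)²) = √(8) ≈ 2.8284,
  v_1 = u/||u|| ≈ (0.7071, -0.7071) (||v_1|| = 1).

λ_1 = 6,  λ_2 = 2;  v_1 ≈ (0.7071, -0.7071)


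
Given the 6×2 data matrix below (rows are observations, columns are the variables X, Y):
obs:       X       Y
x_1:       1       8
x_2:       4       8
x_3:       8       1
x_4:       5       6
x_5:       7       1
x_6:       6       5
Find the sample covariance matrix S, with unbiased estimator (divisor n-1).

Step 1 — column means:
  mean(X) = (1 + 4 + 8 + 5 + 7 + 6) / 6 = 31/6 = 5.1667
  mean(Y) = (8 + 8 + 1 + 6 + 1 + 5) / 6 = 29/6 = 4.8333

Step 2 — sample covariance S[i,j] = (1/(n-1)) · Σ_k (x_{k,i} - mean_i) · (x_{k,j} - mean_j), with n-1 = 5.
  S[X,X] = ((-4.1667)·(-4.1667) + (-1.1667)·(-1.1667) + (2.8333)·(2.8333) + (-0.1667)·(-0.1667) + (1.8333)·(1.8333) + (0.8333)·(0.8333)) / 5 = 30.8333/5 = 6.1667
  S[X,Y] = ((-4.1667)·(3.1667) + (-1.1667)·(3.1667) + (2.8333)·(-3.8333) + (-0.1667)·(1.1667) + (1.8333)·(-3.8333) + (0.8333)·(0.1667)) / 5 = -34.8333/5 = -6.9667
  S[Y,Y] = ((3.1667)·(3.1667) + (3.1667)·(3.1667) + (-3.8333)·(-3.8333) + (1.1667)·(1.1667) + (-3.8333)·(-3.8333) + (0.1667)·(0.1667)) / 5 = 50.8333/5 = 10.1667

S is symmetric (S[j,i] = S[i,j]). Assembling:

S = [[6.1667, -6.9667],
 [-6.9667, 10.1667]]


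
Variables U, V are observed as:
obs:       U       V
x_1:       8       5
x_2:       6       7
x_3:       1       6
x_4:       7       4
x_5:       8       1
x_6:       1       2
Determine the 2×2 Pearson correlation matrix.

Step 1 — column means:
  mean(U) = (8 + 6 + 1 + 7 + 8 + 1) / 6 = 31/6 = 5.1667
  mean(V) = (5 + 7 + 6 + 4 + 1 + 2) / 6 = 25/6 = 4.1667

Step 2 — sample variances and covariances s[i,j] = (1/(n-1)) · Σ_k (x_{k,i} - mean_i) · (x_{k,j} - mean_j), with n-1 = 5:
  s[U,U] = ((2.8333)·(2.8333) + (0.8333)·(0.8333) + (-4.1667)·(-4.1667) + (1.8333)·(1.8333) + (2.8333)·(2.8333) + (-4.1667)·(-4.1667)) / 5 = 54.8333/5 = 10.9667
  s[U,V] = ((2.8333)·(0.8333) + (0.8333)·(2.8333) + (-4.1667)·(1.8333) + (1.8333)·(-0.1667) + (2.8333)·(-3.1667) + (-4.1667)·(-2.1667)) / 5 = -3.1667/5 = -0.6333
  s[V,V] = ((0.8333)·(0.8333) + (2.8333)·(2.8333) + (1.8333)·(1.8333) + (-0.1667)·(-0.1667) + (-3.1667)·(-3.1667) + (-2.1667)·(-2.1667)) / 5 = 26.8333/5 = 5.3667
  Sample standard deviations s_i = √(s[i,i]):
  s(U) = √(10.9667) = 3.3116
  s(V) = √(5.3667) = 2.3166

Step 3 — r_{ij} = s_{ij} / (s_i · s_j):
  r[U,U] = 1 (diagonal).
  r[U,V] = -0.6333 / (3.3116 · 2.3166) = -0.6333 / 7.6717 = -0.0826
  r[V,V] = 1 (diagonal).

R is symmetric with unit diagonal. Assembling:

R = [[1, -0.0826],
 [-0.0826, 1]]


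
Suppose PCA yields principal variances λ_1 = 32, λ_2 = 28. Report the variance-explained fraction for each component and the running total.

Step 1 — total variance = trace(Sigma) = Σ λ_i = 32 + 28 = 60.

Step 2 — fraction explained by component i = λ_i / Σ λ:
  PC1: 32/60 = 0.5333
  PC2: 28/60 = 0.4667

Step 3 — cumulative fraction after k components = (λ_1 + ... + λ_k) / Σ λ:
  k = 1: 32/60 = 0.5333
  k = 2: (32 + 28)/60 = 60/60 = 1

Summary (fraction, with percent):

explained: PC1 0.5333 (53.33%), PC2 0.4667 (46.67%);  cumulative: 0.5333, 1


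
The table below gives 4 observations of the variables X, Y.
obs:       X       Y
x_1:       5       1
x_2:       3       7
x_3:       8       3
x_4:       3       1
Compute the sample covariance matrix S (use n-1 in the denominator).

Step 1 — column means:
  mean(X) = (5 + 3 + 8 + 3) / 4 = 19/4 = 4.75
  mean(Y) = (1 + 7 + 3 + 1) / 4 = 12/4 = 3

Step 2 — sample covariance S[i,j] = (1/(n-1)) · Σ_k (x_{k,i} - mean_i) · (x_{k,j} - mean_j), with n-1 = 3.
  S[X,X] = ((0.25)·(0.25) + (-1.75)·(-1.75) + (3.25)·(3.25) + (-1.75)·(-1.75)) / 3 = 16.75/3 = 5.5833
  S[X,Y] = ((0.25)·(-2) + (-1.75)·(4) + (3.25)·(0) + (-1.75)·(-2)) / 3 = -4/3 = -1.3333
  S[Y,Y] = ((-2)·(-2) + (4)·(4) + (0)·(0) + (-2)·(-2)) / 3 = 24/3 = 8

S is symmetric (S[j,i] = S[i,j]). Assembling:

S = [[5.5833, -1.3333],
 [-1.3333, 8]]


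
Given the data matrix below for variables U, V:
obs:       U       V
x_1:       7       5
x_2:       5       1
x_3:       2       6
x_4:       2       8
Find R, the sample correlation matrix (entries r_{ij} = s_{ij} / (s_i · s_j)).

Step 1 — column means:
  mean(U) = (7 + 5 + 2 + 2) / 4 = 16/4 = 4
  mean(V) = (5 + 1 + 6 + 8) / 4 = 20/4 = 5

Step 2 — sample variances and covariances s[i,j] = (1/(n-1)) · Σ_k (x_{k,i} - mean_i) · (x_{k,j} - mean_j), with n-1 = 3:
  s[U,U] = ((3)·(3) + (1)·(1) + (-2)·(-2) + (-2)·(-2)) / 3 = 18/3 = 6
  s[U,V] = ((3)·(0) + (1)·(-4) + (-2)·(1) + (-2)·(3)) / 3 = -12/3 = -4
  s[V,V] = ((0)·(0) + (-4)·(-4) + (1)·(1) + (3)·(3)) / 3 = 26/3 = 8.6667
  Sample standard deviations s_i = √(s[i,i]):
  s(U) = √(6) = 2.4495
  s(V) = √(8.6667) = 2.9439

Step 3 — r_{ij} = s_{ij} / (s_i · s_j):
  r[U,U] = 1 (diagonal).
  r[U,V] = -4 / (2.4495 · 2.9439) = -4 / 7.2111 = -0.5547
  r[V,V] = 1 (diagonal).

R is symmetric with unit diagonal. Assembling:

R = [[1, -0.5547],
 [-0.5547, 1]]


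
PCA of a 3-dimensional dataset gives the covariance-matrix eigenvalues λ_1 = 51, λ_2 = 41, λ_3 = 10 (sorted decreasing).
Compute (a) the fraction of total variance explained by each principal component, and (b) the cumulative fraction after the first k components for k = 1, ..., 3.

Step 1 — total variance = trace(Sigma) = Σ λ_i = 51 + 41 + 10 = 102.

Step 2 — fraction explained by component i = λ_i / Σ λ:
  PC1: 51/102 = 0.5
  PC2: 41/102 = 0.402
  PC3: 10/102 = 0.098

Step 3 — cumulative fraction after k components = (λ_1 + ... + λ_k) / Σ λ:
  k = 1: 51/102 = 0.5
  k = 2: (51 + 41)/102 = 92/102 = 0.902
  k = 3: (51 + 41 + 10)/102 = 102/102 = 1

Summary (fraction, with percent):

explained: PC1 0.5 (50%), PC2 0.402 (40.2%), PC3 0.098 (9.8%);  cumulative: 0.5, 0.902, 1


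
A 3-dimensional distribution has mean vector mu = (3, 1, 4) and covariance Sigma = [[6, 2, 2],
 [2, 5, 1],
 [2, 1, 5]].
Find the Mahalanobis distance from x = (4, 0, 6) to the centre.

Step 1 — centre the observation: (x - mu) = (1, -1, 2).

Step 2 — invert Sigma (cofactor / det for 3×3, or solve directly):
  Sigma^{-1} = [[0.2143, -0.0714, -0.0714],
 [-0.0714, 0.2321, -0.0179],
 [-0.0714, -0.0179, 0.2321]].

Step 3 — form the quadratic (x - mu)^T · Sigma^{-1} · (x - mu):
  Sigma^{-1} · (x - mu) = (0.1429, -0.3393, 0.4107).
  (x - mu)^T · [Sigma^{-1} · (x - mu)] = (1)·(0.1429) + (-1)·(-0.3393) + (2)·(0.4107) = 1.3036.

Step 4 — take square root: d = √(1.3036) ≈ 1.1417.

d(x, mu) = √(1.3036) ≈ 1.1417


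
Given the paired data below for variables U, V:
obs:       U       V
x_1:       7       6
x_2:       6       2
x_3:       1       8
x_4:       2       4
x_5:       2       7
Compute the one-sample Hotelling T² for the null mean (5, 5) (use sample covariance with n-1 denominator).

Step 1 — sample mean vector:
  mean(U) = (7 + 6 + 1 + 2 + 2) / 5 = 18/5 = 3.6
  mean(V) = (6 + 2 + 8 + 4 + 7) / 5 = 27/5 = 5.4
  x̄ = (3.6, 5.4),  deviation x̄ - mu_0 = (3.6, 5.4) - (5, 5) = (-1.4, 0.4).

Step 2 — sample covariance matrix, S[i,j] = (1/(n-1)) · Σ_k (x_{k,i} - mean_i) · (x_{k,j} - mean_j), divisor n-1 = 4:
  S[U,U] = ((3.4)·(3.4) + (2.4)·(2.4) + (-2.6)·(-2.6) + (-1.6)·(-1.6) + (-1.6)·(-1.6)) / 4 = 29.2/4 = 7.3
  S[U,V] = ((3.4)·(0.6) + (2.4)·(-3.4) + (-2.6)·(2.6) + (-1.6)·(-1.4) + (-1.6)·(1.6)) / 4 = -13.2/4 = -3.3
  S[V,V] = ((0.6)·(0.6) + (-3.4)·(-3.4) + (2.6)·(2.6) + (-1.4)·(-1.4) + (1.6)·(1.6)) / 4 = 23.2/4 = 5.8
  S = [[7.3, -3.3],
 [-3.3, 5.8]].

Step 3 — invert S. det(S) = 7.3·5.8 - (-3.3)² = 31.45.
  S^{-1} = (1/det) · [[d, -b], [-b, a]] = [[0.1844, 0.1049],
 [0.1049, 0.2321]].

Step 4 — quadratic form (x̄ - mu_0)^T · S^{-1} · (x̄ - mu_0):
  S^{-1} · (x̄ - mu_0) = (-0.2162, -0.0541),
  (x̄ - mu_0)^T · [...] = (-1.4)·(-0.2162) + (0.4)·(-0.0541) = 0.2811.

Step 5 — scale by n: T² = 5 · 0.2811 = 1.4054.

T² ≈ 1.4054


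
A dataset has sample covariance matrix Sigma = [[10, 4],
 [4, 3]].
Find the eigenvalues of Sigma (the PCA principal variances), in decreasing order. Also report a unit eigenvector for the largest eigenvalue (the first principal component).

Step 1 — characteristic polynomial of 2×2 Sigma:
  det(Sigma - λI) = λ² - trace · λ + det = 0.
  trace = 10 + 3 = 13, det = 10·3 - (4)² = 14.
Step 2 — discriminant:
  Δ = trace² - 4·det = 169 - 56 = 113.
Step 3 — eigenvalues:
  λ = (trace ± √Δ)/2 = (13 ± 10.6301)/2,
  λ_1 = 11.8151,  λ_2 = 1.1849.

Step 4 — unit eigenvector for λ_1: solve (Sigma - λ_1 I)v = 0. First row:
  (10 - 11.8151)·v_x + (4)·v_y = 0, i.e. (-1.8151)·v_x + (4)·v_y = 0,
  so v ∝ (b, λ_1 - a) = (4, 1.8151) = u.
  ||u|| = √((4)² + (1.8151)²) = √(19.2945) ≈ 4.3925,
  v_1 = u/||u|| ≈ (0.9106, 0.4132) (||v_1|| = 1).

λ_1 = 11.8151,  λ_2 = 1.1849;  v_1 ≈ (0.9106, 0.4132)


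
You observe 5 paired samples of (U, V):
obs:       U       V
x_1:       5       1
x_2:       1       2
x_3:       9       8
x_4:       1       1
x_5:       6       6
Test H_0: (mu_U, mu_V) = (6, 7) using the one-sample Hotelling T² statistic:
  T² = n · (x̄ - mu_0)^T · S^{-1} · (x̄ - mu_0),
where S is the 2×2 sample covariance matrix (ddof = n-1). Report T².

Step 1 — sample mean vector:
  mean(U) = (5 + 1 + 9 + 1 + 6) / 5 = 22/5 = 4.4
  mean(V) = (1 + 2 + 8 + 1 + 6) / 5 = 18/5 = 3.6
  x̄ = (4.4, 3.6),  deviation x̄ - mu_0 = (4.4, 3.6) - (6, 7) = (-1.6, -3.4).

Step 2 — sample covariance matrix, S[i,j] = (1/(n-1)) · Σ_k (x_{k,i} - mean_i) · (x_{k,j} - mean_j), divisor n-1 = 4:
  S[U,U] = ((0.6)·(0.6) + (-3.4)·(-3.4) + (4.6)·(4.6) + (-3.4)·(-3.4) + (1.6)·(1.6)) / 4 = 47.2/4 = 11.8
  S[U,V] = ((0.6)·(-2.6) + (-3.4)·(-1.6) + (4.6)·(4.4) + (-3.4)·(-2.6) + (1.6)·(2.4)) / 4 = 36.8/4 = 9.2
  S[V,V] = ((-2.6)·(-2.6) + (-1.6)·(-1.6) + (4.4)·(4.4) + (-2.6)·(-2.6) + (2.4)·(2.4)) / 4 = 41.2/4 = 10.3
  S = [[11.8, 9.2],
 [9.2, 10.3]].

Step 3 — invert S. det(S) = 11.8·10.3 - (9.2)² = 36.9.
  S^{-1} = (1/det) · [[d, -b], [-b, a]] = [[0.2791, -0.2493],
 [-0.2493, 0.3198]].

Step 4 — quadratic form (x̄ - mu_0)^T · S^{-1} · (x̄ - mu_0):
  S^{-1} · (x̄ - mu_0) = (0.4011, -0.6883),
  (x̄ - mu_0)^T · [...] = (-1.6)·(0.4011) + (-3.4)·(-0.6883) = 1.6986.

Step 5 — scale by n: T² = 5 · 1.6986 = 8.4932.

T² ≈ 8.4932


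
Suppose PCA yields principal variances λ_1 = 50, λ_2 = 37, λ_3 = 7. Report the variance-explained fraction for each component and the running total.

Step 1 — total variance = trace(Sigma) = Σ λ_i = 50 + 37 + 7 = 94.

Step 2 — fraction explained by component i = λ_i / Σ λ:
  PC1: 50/94 = 0.5319
  PC2: 37/94 = 0.3936
  PC3: 7/94 = 0.0745

Step 3 — cumulative fraction after k components = (λ_1 + ... + λ_k) / Σ λ:
  k = 1: 50/94 = 0.5319
  k = 2: (50 + 37)/94 = 87/94 = 0.9255
  k = 3: (50 + 37 + 7)/94 = 94/94 = 1

Summary (fraction, with percent):

explained: PC1 0.5319 (53.19%), PC2 0.3936 (39.36%), PC3 0.0745 (7.45%);  cumulative: 0.5319, 0.9255, 1


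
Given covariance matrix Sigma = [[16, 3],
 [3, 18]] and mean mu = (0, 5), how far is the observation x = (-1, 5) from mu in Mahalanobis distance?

Step 1 — centre the observation: (x - mu) = (-1, 0).

Step 2 — invert Sigma. det(Sigma) = 16·18 - (3)² = 279.
  Sigma^{-1} = (1/det) · [[d, -b], [-b, a]] = [[0.0645, -0.0108],
 [-0.0108, 0.0573]].

Step 3 — form the quadratic (x - mu)^T · Sigma^{-1} · (x - mu):
  Sigma^{-1} · (x - mu) = (-0.0645, 0.0108).
  (x - mu)^T · [Sigma^{-1} · (x - mu)] = (-1)·(-0.0645) + (0)·(0.0108) = 0.0645.

Step 4 — take square root: d = √(0.0645) ≈ 0.254.

d(x, mu) = √(0.0645) ≈ 0.254


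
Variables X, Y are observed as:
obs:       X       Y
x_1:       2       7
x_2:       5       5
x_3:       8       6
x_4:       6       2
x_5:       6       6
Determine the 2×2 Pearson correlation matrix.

Step 1 — column means:
  mean(X) = (2 + 5 + 8 + 6 + 6) / 5 = 27/5 = 5.4
  mean(Y) = (7 + 5 + 6 + 2 + 6) / 5 = 26/5 = 5.2

Step 2 — sample variances and covariances s[i,j] = (1/(n-1)) · Σ_k (x_{k,i} - mean_i) · (x_{k,j} - mean_j), with n-1 = 4:
  s[X,X] = ((-3.4)·(-3.4) + (-0.4)·(-0.4) + (2.6)·(2.6) + (0.6)·(0.6) + (0.6)·(0.6)) / 4 = 19.2/4 = 4.8
  s[X,Y] = ((-3.4)·(1.8) + (-0.4)·(-0.2) + (2.6)·(0.8) + (0.6)·(-3.2) + (0.6)·(0.8)) / 4 = -5.4/4 = -1.35
  s[Y,Y] = ((1.8)·(1.8) + (-0.2)·(-0.2) + (0.8)·(0.8) + (-3.2)·(-3.2) + (0.8)·(0.8)) / 4 = 14.8/4 = 3.7
  Sample standard deviations s_i = √(s[i,i]):
  s(X) = √(4.8) = 2.1909
  s(Y) = √(3.7) = 1.9235

Step 3 — r_{ij} = s_{ij} / (s_i · s_j):
  r[X,X] = 1 (diagonal).
  r[X,Y] = -1.35 / (2.1909 · 1.9235) = -1.35 / 4.2143 = -0.3203
  r[Y,Y] = 1 (diagonal).

R is symmetric with unit diagonal. Assembling:

R = [[1, -0.3203],
 [-0.3203, 1]]
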